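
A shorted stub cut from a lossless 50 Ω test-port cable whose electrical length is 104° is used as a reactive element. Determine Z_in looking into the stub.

Z_in ≈ −j201 Ω

tan(βl) = -4.01
For a shorted stub, Z_in = jZ_0·tan(βl)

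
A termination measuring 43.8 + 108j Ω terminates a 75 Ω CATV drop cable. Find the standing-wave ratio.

VSWR ≈ 5.67

Γ = (Z_L − Z_0)/(Z_L + Z_0) = (-31.2 + j108)/(118.8 + j108)
|Γ| = 112/161 = 0.7
VSWR = (1 + |Γ|)/(1 − |Γ|) = 1.7/0.3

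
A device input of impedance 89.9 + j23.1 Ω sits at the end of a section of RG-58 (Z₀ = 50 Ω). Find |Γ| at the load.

|Γ| ≈ 0.325

Γ = (Z_L − Z_0)/(Z_L + Z_0) = (39.9 + j23.1)/(139.9 + j23.1)
|Γ| = 46.1/142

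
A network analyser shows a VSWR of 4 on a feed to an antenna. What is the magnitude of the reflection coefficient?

|Γ| ≈ 0.6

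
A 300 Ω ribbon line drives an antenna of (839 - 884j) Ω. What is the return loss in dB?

RL ≈ 2.88 dB

Γ = (539 − j884)/(1139 − j884), |Γ| = 0.718
RL = −20·log₁₀|Γ| = −20·log₁₀(0.718)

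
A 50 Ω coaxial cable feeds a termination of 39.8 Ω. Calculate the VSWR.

For a purely resistive load, VSWR = R_L/Z_0 or Z_0/R_L (whichever > 1) = 50/39.8

VSWR ≈ 1.26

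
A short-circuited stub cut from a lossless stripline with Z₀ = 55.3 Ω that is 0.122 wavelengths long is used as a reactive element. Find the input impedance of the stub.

Z_in ≈ +j53.3 Ω

βl = 2π × 0.122 = 43.9°
tan(βl) = 0.963
For a short-circuited stub, Z_in = jZ_0·tan(βl)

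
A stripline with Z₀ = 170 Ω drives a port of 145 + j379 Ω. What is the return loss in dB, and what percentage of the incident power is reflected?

Γ = (-25 + j379)/(315 + j379), |Γ| = 0.771
RL = −20·log₁₀(0.771) = 2.26 dB
P_refl/P_inc = |Γ|² = 0.594

RL ≈ 2.26 dB; 59.4% of incident power reflected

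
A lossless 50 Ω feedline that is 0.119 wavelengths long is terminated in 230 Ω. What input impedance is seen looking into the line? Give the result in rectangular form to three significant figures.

Z_in ≈ 22.3 − j48.7 Ω

βl = 2π × 0.119 = 42.8°
tan(βl) = tan(42.8°) = 0.927
Z_in = Z_0·(Z_L + jZ_0·tanβl)/(Z_0 + jZ_L·tanβl)
     = 50·(230 + j46.4)/(50 + j213)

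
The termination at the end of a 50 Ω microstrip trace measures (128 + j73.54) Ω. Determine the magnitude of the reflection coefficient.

|Γ| ≈ 0.557

Γ = (Z_L − Z_0)/(Z_L + Z_0) = (78 + j73.54)/(178 + j73.54)
|Γ| = 107/193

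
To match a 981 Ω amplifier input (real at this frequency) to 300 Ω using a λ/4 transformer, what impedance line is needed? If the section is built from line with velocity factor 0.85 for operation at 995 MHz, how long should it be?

Z_qwt = √(Z_0·R_L) = √(300 × 981) = √294300
λ = 0.85·c/f = 0.256 m, so l = λ/4 = 0.0641 m

Z_qwt ≈ 542 Ω; length ≈ 6.41 cm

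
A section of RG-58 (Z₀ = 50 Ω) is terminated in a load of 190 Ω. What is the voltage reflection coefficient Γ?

Γ = (Z_L − Z_0)/(Z_L + Z_0) = (190 − 50)/(190 + 50) = 140/240

Γ = 0.583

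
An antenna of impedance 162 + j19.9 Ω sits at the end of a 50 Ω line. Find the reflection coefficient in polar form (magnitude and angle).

Γ ≈ 0.534 ∠ 4.71°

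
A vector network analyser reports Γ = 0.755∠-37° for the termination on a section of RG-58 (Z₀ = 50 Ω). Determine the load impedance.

Z_L = Z_0·(1 + Γ)/(1 − Γ) = 50·(1.6 − j0.454)/(0.397 + j0.454)

Z_L ≈ 59 − j125 Ω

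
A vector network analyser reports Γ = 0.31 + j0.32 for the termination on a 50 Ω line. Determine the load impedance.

Z_L ≈ 69.3 + j55.3 Ω

Z_L = Z_0·(1 + Γ)/(1 − Γ) = 50·(1.31 + j0.32)/(0.69 − j0.32)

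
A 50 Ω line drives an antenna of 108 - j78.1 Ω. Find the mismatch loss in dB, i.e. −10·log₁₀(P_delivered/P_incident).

Γ = (58 − j78.1)/(158 − j78.1), |Γ| = 0.552
|Γ|² = 0.305, so P_del/P_inc = 1 − |Γ|² = 0.695
ML = −10·log₁₀(1 − |Γ|²)

mismatch loss ≈ 1.58 dB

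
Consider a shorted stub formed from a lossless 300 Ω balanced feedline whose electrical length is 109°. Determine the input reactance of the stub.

tan(βl) = -2.9
For a shorted stub, Z_in = jZ_0·tan(βl)

X_in ≈ -871 Ω (capacitive)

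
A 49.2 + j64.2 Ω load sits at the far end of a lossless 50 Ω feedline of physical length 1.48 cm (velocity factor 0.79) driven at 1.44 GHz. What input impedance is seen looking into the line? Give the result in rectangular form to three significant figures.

λ = v/f = 0.79·c / 1.44 GHz = 0.165 m
βl = 2π·l/λ = 2π × 0.0899 = 32.4°
tan(βl) = tan(32.4°) = 0.634
Z_in = Z_0·(Z_L + jZ_0·tanβl)/(Z_0 + jZ_L·tanβl)
     = 50·(49.2 + j95.9)/(9.3 + j31.2)

Z_in ≈ 163 − j30.3 Ω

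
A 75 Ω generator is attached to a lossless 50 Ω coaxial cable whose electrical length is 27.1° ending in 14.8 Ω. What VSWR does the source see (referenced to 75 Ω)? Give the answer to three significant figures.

tan(βl) = 0.512
Z_in = Z_0·(Z_L + jZ_0·tanβl)/(Z_0 + jZ_L·tanβl) = 18.3 + j22.8 Ω
Γ_s = (Z_in − Z_s)/(Z_in + Z_s) = (-56.7 + j22.8)/(93.3 + j22.8), |Γ_s| = 0.637
VSWR = (1 + |Γ_s|)/(1 − |Γ_s|)

VSWR ≈ 4.51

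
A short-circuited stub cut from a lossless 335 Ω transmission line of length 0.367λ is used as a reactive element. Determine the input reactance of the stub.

βl = 2π × 0.367 = 132°
tan(βl) = -1.11
For a short-circuited stub, Z_in = jZ_0·tan(βl)

X_in ≈ -370 Ω (capacitive)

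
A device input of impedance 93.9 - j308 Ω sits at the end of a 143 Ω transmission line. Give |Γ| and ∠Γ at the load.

Γ = (Z_L − Z_0)/(Z_L + Z_0) = (-49.1 − j308)/(236.9 − j308)
|Γ| = 312/389 = 0.803

Γ ≈ 0.803 ∠ -46.6°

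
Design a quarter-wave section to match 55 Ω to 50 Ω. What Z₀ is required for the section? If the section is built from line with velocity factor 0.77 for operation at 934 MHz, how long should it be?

Z_qwt ≈ 52.4 Ω; length ≈ 6.18 cm

Z_qwt = √(Z_0·R_L) = √(50 × 55) = √2750
λ = 0.77·c/f = 0.247 m, so l = λ/4 = 0.0618 m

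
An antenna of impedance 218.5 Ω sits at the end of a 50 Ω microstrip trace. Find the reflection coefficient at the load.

Γ = 0.628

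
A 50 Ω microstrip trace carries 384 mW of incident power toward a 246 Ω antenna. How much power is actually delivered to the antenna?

P_delivered ≈ 216 mW

Γ = (246 − 50)/(246 + 50) = 0.662
|Γ|² = 0.438
P_refl = |Γ|²·P_inc = 168 mW, P_del = (1 − |Γ|²)·P_inc = 216 mW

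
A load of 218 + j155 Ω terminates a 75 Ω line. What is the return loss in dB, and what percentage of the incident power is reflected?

Γ = (143 + j155)/(293 + j155), |Γ| = 0.636
RL = −20·log₁₀(0.636) = 3.93 dB
P_refl/P_inc = |Γ|² = 0.405

RL ≈ 3.93 dB; 40.5% of incident power reflected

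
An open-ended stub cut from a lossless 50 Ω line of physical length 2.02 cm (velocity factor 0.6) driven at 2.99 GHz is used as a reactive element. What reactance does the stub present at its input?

λ = v/f = 0.6·c / 2.99 GHz = 0.0602 m
βl = 2π·l/λ = 2π × 0.336 = 121°
tan(βl) = -1.68
For an open-ended stub, Z_in = −jZ_0·cot(βl) = −jZ_0/tan(βl)

X_in ≈ 29.8 Ω (inductive)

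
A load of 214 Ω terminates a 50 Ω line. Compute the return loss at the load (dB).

RL ≈ 4.14 dB

Γ = (214 − 50)/(214 + 50) = 0.621
RL = −20·log₁₀|Γ| = −20·log₁₀(0.621)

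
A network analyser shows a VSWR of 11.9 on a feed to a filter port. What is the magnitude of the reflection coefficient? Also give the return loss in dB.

|Γ| ≈ 0.845; return loss ≈ 1.46 dB

|Γ| = (S − 1)/(S + 1) = (11.9 − 1)/(11.9 + 1) = 10.9/12.9
RL = −20·log₁₀|Γ| = −20·log₁₀(0.845)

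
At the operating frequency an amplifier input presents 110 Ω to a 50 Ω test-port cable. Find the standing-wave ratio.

VSWR ≈ 2.2

Γ = (110 − 50)/(110 + 50) = 0.375
VSWR = (1 + 0.375)/(1 − 0.375)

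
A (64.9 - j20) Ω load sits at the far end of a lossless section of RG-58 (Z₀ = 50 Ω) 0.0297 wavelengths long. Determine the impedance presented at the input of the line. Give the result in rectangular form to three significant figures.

βl = 2π × 0.0297 = 10.7°
tan(βl) = tan(10.7°) = 0.189
Z_in = Z_0·(Z_L + jZ_0·tanβl)/(Z_0 + jZ_L·tanβl)
     = 50·(64.9 − j10.6)/(53.8 + j12.3)

Z_in ≈ 55.2 − j22.4 Ω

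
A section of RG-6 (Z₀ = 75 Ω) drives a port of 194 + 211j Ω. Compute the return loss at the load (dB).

RL ≈ 2.99 dB

Γ = (119 + j211)/(269 + j211), |Γ| = 0.709
RL = −20·log₁₀|Γ| = −20·log₁₀(0.709)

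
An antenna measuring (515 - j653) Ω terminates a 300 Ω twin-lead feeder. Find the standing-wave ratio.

Γ = (Z_L − Z_0)/(Z_L + Z_0) = (215 − j653)/(815 − j653)
|Γ| = 687/1040 = 0.658
VSWR = (1 + |Γ|)/(1 − |Γ|) = 1.66/0.342

VSWR ≈ 4.85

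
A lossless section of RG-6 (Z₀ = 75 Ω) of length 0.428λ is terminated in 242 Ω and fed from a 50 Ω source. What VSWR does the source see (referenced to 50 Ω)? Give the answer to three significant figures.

βl = 2π × 0.428 = 154°
tan(βl) = -0.486
Z_in = Z_0·(Z_L + jZ_0·tanβl)/(Z_0 + jZ_L·tanβl) = 86.5 + j99.2 Ω
Γ_s = (Z_in − Z_s)/(Z_in + Z_s) = (36.5 + j99.2)/(136 + j99.2), |Γ_s| = 0.626
VSWR = (1 + |Γ_s|)/(1 − |Γ_s|)

VSWR ≈ 4.35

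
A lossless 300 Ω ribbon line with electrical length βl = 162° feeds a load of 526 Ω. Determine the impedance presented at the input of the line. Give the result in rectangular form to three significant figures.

tan(βl) = tan(162°) = -0.325
Z_in = Z_0·(Z_L + jZ_0·tanβl)/(Z_0 + jZ_L·tanβl)
     = 300·(526 − j97.5)/(300 − j171)

Z_in ≈ 439 + j153 Ω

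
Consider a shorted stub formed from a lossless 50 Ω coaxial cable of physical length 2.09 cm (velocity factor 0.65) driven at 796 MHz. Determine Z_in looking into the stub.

Z_in ≈ +j29.7 Ω

λ = v/f = 0.65·c / 796 MHz = 0.245 m
βl = 2π·l/λ = 2π × 0.0853 = 30.7°
tan(βl) = 0.594
For a shorted stub, Z_in = jZ_0·tan(βl)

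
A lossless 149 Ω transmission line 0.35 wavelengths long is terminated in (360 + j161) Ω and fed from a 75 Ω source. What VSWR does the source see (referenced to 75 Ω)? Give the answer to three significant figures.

βl = 2π × 0.35 = 126°
tan(βl) = -1.38
Z_in = Z_0·(Z_L + jZ_0·tanβl)/(Z_0 + jZ_L·tanβl) = 60.4 + j63.1 Ω
Γ_s = (Z_in − Z_s)/(Z_in + Z_s) = (-14.6 + j63.1)/(135 + j63.1), |Γ_s| = 0.433
VSWR = (1 + |Γ_s|)/(1 − |Γ_s|)

VSWR ≈ 2.53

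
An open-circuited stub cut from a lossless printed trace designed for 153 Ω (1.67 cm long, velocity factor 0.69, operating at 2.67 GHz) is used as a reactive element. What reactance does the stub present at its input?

λ = v/f = 0.69·c / 2.67 GHz = 0.0775 m
βl = 2π·l/λ = 2π × 0.215 = 77.5°
tan(βl) = 4.53
For an open-circuited stub, Z_in = −jZ_0·cot(βl) = −jZ_0/tan(βl)

X_in ≈ -33.8 Ω (capacitive)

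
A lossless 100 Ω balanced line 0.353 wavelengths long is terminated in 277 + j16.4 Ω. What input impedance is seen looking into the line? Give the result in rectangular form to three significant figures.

βl = 2π × 0.353 = 127°
tan(βl) = tan(127°) = -1.32
Z_in = Z_0·(Z_L + jZ_0·tanβl)/(Z_0 + jZ_L·tanβl)
     = 100·(277 − j116)/(122 − j367)

Z_in ≈ 51.1 + j58.6 Ω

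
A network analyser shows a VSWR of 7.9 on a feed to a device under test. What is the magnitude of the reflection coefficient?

|Γ| = (S − 1)/(S + 1) = (7.9 − 1)/(7.9 + 1) = 6.9/8.9

|Γ| ≈ 0.775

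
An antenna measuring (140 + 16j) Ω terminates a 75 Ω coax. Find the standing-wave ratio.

VSWR ≈ 1.9

Γ = (Z_L − Z_0)/(Z_L + Z_0) = (65 + j16)/(215 + j16)
|Γ| = 66.9/216 = 0.31
VSWR = (1 + |Γ|)/(1 − |Γ|) = 1.31/0.69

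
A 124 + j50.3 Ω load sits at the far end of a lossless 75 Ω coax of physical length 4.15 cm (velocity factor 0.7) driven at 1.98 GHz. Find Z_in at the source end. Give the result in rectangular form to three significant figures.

Z_in ≈ 49.1 + j35.8 Ω

λ = v/f = 0.7·c / 1.98 GHz = 0.106 m
βl = 2π·l/λ = 2π × 0.391 = 141°
tan(βl) = tan(141°) = -0.814
Z_in = Z_0·(Z_L + jZ_0·tanβl)/(Z_0 + jZ_L·tanβl)
     = 75·(124 − j10.7)/(116 − j101)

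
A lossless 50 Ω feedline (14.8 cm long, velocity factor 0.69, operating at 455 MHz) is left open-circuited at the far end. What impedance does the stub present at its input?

Z_in ≈ +j25.6 Ω

λ = v/f = 0.69·c / 455 MHz = 0.455 m
βl = 2π·l/λ = 2π × 0.325 = 117°
tan(βl) = -1.95
For an open-circuited stub, Z_in = −jZ_0·cot(βl) = −jZ_0/tan(βl)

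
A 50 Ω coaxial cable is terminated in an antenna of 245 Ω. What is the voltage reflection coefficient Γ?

Γ = 0.661

Γ = (Z_L − Z_0)/(Z_L + Z_0) = (245 − 50)/(245 + 50) = 195/295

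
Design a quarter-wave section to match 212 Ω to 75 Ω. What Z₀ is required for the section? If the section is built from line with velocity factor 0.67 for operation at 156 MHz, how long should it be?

Z_qwt ≈ 126 Ω; length ≈ 32.2 cm

Z_qwt = √(Z_0·R_L) = √(75 × 212) = √15900
λ = 0.67·c/f = 1.29 m, so l = λ/4 = 0.322 m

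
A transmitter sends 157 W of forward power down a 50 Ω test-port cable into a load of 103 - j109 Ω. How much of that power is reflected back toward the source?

P_reflected ≈ 65.4 W

|Γ| = |(53 − j109)/(153 − j109)| = 0.645
|Γ|² = 0.416
P_refl = |Γ|²·P_inc = 65.4 W, P_del = (1 − |Γ|²)·P_inc = 91.6 W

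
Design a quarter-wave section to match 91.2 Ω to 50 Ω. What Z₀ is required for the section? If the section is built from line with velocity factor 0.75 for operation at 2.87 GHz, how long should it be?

Z_qwt ≈ 67.5 Ω; length ≈ 1.96 cm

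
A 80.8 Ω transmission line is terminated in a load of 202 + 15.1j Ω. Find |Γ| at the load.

|Γ| ≈ 0.431

Γ = (Z_L − Z_0)/(Z_L + Z_0) = (121.2 + j15.1)/(282.8 + j15.1)
|Γ| = 122/283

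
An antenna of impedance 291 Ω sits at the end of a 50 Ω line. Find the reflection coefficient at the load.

Γ = 0.707

Γ = (Z_L − Z_0)/(Z_L + Z_0) = (291 − 50)/(291 + 50) = 241/341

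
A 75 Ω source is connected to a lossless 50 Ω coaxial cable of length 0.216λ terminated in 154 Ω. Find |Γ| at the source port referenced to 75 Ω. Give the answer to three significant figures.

|Γ| ≈ 0.637

βl = 2π × 0.216 = 77.8°
tan(βl) = 4.61
Z_in = Z_0·(Z_L + jZ_0·tanβl)/(Z_0 + jZ_L·tanβl) = 16.9 − j9.66 Ω
Γ_s = (Z_in − Z_s)/(Z_in + Z_s) = (-58.1 − j9.66)/(91.9 − j9.66), |Γ_s| = 0.637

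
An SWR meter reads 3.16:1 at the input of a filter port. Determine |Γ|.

|Γ| ≈ 0.519

|Γ| = (S − 1)/(S + 1) = (3.16 − 1)/(3.16 + 1) = 2.16/4.16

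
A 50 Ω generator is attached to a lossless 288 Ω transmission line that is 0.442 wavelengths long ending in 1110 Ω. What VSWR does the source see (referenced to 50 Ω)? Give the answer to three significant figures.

VSWR ≈ 19.6

βl = 2π × 0.442 = 159°
tan(βl) = -0.381
Z_in = Z_0·(Z_L + jZ_0·tanβl)/(Z_0 + jZ_L·tanβl) = 402 + j481 Ω
Γ_s = (Z_in − Z_s)/(Z_in + Z_s) = (352 + j481)/(452 + j481), |Γ_s| = 0.903
VSWR = (1 + |Γ_s|)/(1 − |Γ_s|)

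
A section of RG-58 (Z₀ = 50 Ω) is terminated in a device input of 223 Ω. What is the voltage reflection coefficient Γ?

Γ = 0.634

Γ = (Z_L − Z_0)/(Z_L + Z_0) = (223 − 50)/(223 + 50) = 173/273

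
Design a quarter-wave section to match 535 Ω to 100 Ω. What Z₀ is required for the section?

Z_qwt ≈ 231 Ω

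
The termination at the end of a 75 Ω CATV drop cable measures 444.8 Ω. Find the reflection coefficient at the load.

Γ = 0.711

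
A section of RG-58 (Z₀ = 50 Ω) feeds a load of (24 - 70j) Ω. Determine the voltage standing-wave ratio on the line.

VSWR ≈ 6.49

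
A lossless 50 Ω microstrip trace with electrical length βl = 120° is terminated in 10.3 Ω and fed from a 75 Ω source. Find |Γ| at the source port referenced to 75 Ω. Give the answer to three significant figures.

tan(βl) = -1.73
Z_in = Z_0·(Z_L + jZ_0·tanβl)/(Z_0 + jZ_L·tanβl) = 36.5 − j73.6 Ω
Γ_s = (Z_in − Z_s)/(Z_in + Z_s) = (-38.5 − j73.6)/(112 − j73.6), |Γ_s| = 0.621

|Γ| ≈ 0.621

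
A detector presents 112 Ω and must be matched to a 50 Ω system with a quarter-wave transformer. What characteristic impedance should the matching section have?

Z_qwt ≈ 74.8 Ω

Z_qwt = √(Z_0·R_L) = √(50 × 112) = √5600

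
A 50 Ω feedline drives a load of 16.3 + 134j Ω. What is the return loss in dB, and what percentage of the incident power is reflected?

Γ = (-33.7 + j134)/(66.3 + j134), |Γ| = 0.924
RL = −20·log₁₀(0.924) = 0.685 dB
P_refl/P_inc = |Γ|² = 0.854

RL ≈ 0.685 dB; 85.4% of incident power reflected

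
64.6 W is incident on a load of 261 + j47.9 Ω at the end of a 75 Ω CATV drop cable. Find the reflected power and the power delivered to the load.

|Γ| = |(186 + j47.9)/(336 + j47.9)| = 0.566
|Γ|² = 0.32
P_refl = |Γ|²·P_inc = 20.7 W, P_del = (1 − |Γ|²)·P_inc = 43.9 W

P_reflected ≈ 20.7 W; P_delivered ≈ 43.9 W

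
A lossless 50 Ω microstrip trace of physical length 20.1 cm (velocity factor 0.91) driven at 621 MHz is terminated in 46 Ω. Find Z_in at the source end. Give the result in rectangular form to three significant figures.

Z_in ≈ 46.5 − j1.99 Ω

λ = v/f = 0.91·c / 621 MHz = 0.44 m
βl = 2π·l/λ = 2π × 0.457 = 165°
tan(βl) = tan(165°) = -0.275
Z_in = Z_0·(Z_L + jZ_0·tanβl)/(Z_0 + jZ_L·tanβl)
     = 50·(46 − j13.8)/(50 − j12.7)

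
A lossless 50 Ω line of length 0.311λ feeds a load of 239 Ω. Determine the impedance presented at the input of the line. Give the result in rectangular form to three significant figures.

βl = 2π × 0.311 = 112°
tan(βl) = tan(112°) = -2.48
Z_in = Z_0·(Z_L + jZ_0·tanβl)/(Z_0 + jZ_L·tanβl)
     = 50·(239 − j124)/(50 − j593)

Z_in ≈ 12.1 + j19.1 Ω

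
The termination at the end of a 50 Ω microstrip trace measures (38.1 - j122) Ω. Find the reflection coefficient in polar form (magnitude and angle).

Γ = (Z_L − Z_0)/(Z_L + Z_0) = (-11.9 − j122)/(88.1 − j122)
|Γ| = 123/150 = 0.815

Γ ≈ 0.815 ∠ -41.4°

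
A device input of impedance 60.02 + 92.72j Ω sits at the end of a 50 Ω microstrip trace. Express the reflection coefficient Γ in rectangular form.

Γ = (Z_L − Z_0)/(Z_L + Z_0) = (10.02 + j92.72)/(110 + j92.72)

Γ ≈ 0.469 + j0.448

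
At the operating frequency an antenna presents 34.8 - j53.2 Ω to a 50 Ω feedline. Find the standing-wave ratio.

Γ = (Z_L − Z_0)/(Z_L + Z_0) = (-15.2 − j53.2)/(84.8 − j53.2)
|Γ| = 55.3/100 = 0.553
VSWR = (1 + |Γ|)/(1 − |Γ|) = 1.55/0.447

VSWR ≈ 3.47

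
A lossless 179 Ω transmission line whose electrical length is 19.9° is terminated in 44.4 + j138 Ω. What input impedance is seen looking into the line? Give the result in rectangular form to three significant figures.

Z_in ≈ 95.1 + j269 Ω

tan(βl) = tan(19.9°) = 0.362
Z_in = Z_0·(Z_L + jZ_0·tanβl)/(Z_0 + jZ_L·tanβl)
     = 179·(44.4 + j203)/(129 + j16.1)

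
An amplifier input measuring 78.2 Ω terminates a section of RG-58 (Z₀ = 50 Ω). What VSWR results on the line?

Γ = (78.2 − 50)/(78.2 + 50) = 0.22
VSWR = (1 + 0.22)/(1 − 0.22)

VSWR ≈ 1.56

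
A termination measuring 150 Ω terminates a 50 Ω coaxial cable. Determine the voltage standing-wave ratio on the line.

For a purely resistive load, VSWR = R_L/Z_0 or Z_0/R_L (whichever > 1) = 150/50

VSWR ≈ 3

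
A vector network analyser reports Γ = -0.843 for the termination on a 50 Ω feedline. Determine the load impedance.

Z_L ≈ 4.26 Ω

Z_L = Z_0·(1 + Γ)/(1 − Γ) = 50·(0.157)/(1.84)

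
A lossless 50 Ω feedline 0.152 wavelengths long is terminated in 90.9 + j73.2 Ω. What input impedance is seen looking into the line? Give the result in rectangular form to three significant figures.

βl = 2π × 0.152 = 54.7°
tan(βl) = tan(54.7°) = 1.41
Z_in = Z_0·(Z_L + jZ_0·tanβl)/(Z_0 + jZ_L·tanβl)
     = 50·(90.9 + j144)/(-53.5 + j128)

Z_in ≈ 35.2 − j50 Ω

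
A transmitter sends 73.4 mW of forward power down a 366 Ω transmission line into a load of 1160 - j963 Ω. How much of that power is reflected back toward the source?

P_reflected ≈ 35.1 mW

|Γ| = |(794 − j963)/(1526 − j963)| = 0.692
|Γ|² = 0.478
P_refl = |Γ|²·P_inc = 35.1 mW, P_del = (1 − |Γ|²)·P_inc = 38.3 mW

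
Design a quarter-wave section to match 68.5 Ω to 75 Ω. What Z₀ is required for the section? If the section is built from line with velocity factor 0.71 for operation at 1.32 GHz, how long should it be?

Z_qwt ≈ 71.7 Ω; length ≈ 4.03 cm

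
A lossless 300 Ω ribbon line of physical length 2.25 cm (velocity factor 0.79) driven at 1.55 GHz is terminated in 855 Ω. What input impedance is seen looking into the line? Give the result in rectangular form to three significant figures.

Z_in ≈ 154 − j185 Ω

λ = v/f = 0.79·c / 1.55 GHz = 0.153 m
βl = 2π·l/λ = 2π × 0.147 = 53°
tan(βl) = tan(53°) = 1.33
Z_in = Z_0·(Z_L + jZ_0·tanβl)/(Z_0 + jZ_L·tanβl)
     = 300·(855 + j398)/(300 + j1130)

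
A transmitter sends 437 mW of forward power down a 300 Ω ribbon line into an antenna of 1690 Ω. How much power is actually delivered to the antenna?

P_delivered ≈ 224 mW

Γ = (1690 − 300)/(1690 + 300) = 0.698
|Γ|² = 0.488
P_refl = |Γ|²·P_inc = 213 mW, P_del = (1 − |Γ|²)·P_inc = 224 mW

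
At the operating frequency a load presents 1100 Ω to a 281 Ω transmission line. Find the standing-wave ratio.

VSWR ≈ 3.91

Γ = (1100 − 281)/(1100 + 281) = 0.593
VSWR = (1 + 0.593)/(1 − 0.593)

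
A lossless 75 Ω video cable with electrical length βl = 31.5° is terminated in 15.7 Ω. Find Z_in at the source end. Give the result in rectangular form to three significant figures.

Z_in ≈ 21.2 + j43.2 Ω

tan(βl) = tan(31.5°) = 0.613
Z_in = Z_0·(Z_L + jZ_0·tanβl)/(Z_0 + jZ_L·tanβl)
     = 75·(15.7 + j46)/(75 + j9.62)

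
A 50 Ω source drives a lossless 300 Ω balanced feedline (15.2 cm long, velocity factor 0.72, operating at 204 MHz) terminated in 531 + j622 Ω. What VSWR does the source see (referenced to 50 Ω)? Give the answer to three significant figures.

λ = v/f = 0.72·c / 204 MHz = 1.06 m
βl = 2π·l/λ = 2π × 0.144 = 51.7°
tan(βl) = 1.27
Z_in = Z_0·(Z_L + jZ_0·tanβl)/(Z_0 + jZ_L·tanβl) = 181 − j368 Ω
Γ_s = (Z_in − Z_s)/(Z_in + Z_s) = (131 − j368)/(231 − j368), |Γ_s| = 0.899
VSWR = (1 + |Γ_s|)/(1 − |Γ_s|)

VSWR ≈ 18.8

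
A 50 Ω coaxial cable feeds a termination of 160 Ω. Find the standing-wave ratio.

VSWR ≈ 3.2

Γ = (160 − 50)/(160 + 50) = 0.524
VSWR = (1 + 0.524)/(1 − 0.524)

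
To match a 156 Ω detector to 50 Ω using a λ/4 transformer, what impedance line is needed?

Z_qwt ≈ 88.3 Ω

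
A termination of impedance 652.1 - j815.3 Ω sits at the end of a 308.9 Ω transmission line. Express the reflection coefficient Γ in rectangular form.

Γ = (Z_L − Z_0)/(Z_L + Z_0) = (343.2 − j815.3)/(961 − j815.3)

Γ ≈ 0.626 − j0.317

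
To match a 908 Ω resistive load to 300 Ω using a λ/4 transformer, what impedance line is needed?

Z_qwt ≈ 522 Ω

Z_qwt = √(Z_0·R_L) = √(300 × 908) = √272400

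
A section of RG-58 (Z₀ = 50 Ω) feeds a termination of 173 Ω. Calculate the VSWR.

Γ = (173 − 50)/(173 + 50) = 0.552
VSWR = (1 + 0.552)/(1 − 0.552)

VSWR ≈ 3.46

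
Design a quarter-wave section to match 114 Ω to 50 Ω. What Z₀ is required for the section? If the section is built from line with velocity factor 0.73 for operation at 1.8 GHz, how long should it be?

Z_qwt ≈ 75.5 Ω; length ≈ 3.04 cm

Z_qwt = √(Z_0·R_L) = √(50 × 114) = √5700
λ = 0.73·c/f = 0.122 m, so l = λ/4 = 0.0304 m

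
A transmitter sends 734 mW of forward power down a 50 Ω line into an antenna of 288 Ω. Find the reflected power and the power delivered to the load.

Γ = (288 − 50)/(288 + 50) = 0.704
|Γ|² = 0.496
P_refl = |Γ|²·P_inc = 364 mW, P_del = (1 − |Γ|²)·P_inc = 370 mW

P_reflected ≈ 364 mW; P_delivered ≈ 370 mW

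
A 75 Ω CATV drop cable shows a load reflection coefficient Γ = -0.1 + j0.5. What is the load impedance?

Z_L ≈ 38 + j51.4 Ω

Z_L = Z_0·(1 + Γ)/(1 − Γ) = 75·(0.9 + j0.5)/(1.1 − j0.5)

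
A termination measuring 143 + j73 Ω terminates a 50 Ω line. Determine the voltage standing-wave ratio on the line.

Γ = (Z_L − Z_0)/(Z_L + Z_0) = (93 + j73)/(193 + j73)
|Γ| = 118/206 = 0.573
VSWR = (1 + |Γ|)/(1 − |Γ|) = 1.57/0.427

VSWR ≈ 3.68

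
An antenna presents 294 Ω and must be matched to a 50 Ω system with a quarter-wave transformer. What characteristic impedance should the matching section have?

Z_qwt ≈ 121 Ω

Z_qwt = √(Z_0·R_L) = √(50 × 294) = √14700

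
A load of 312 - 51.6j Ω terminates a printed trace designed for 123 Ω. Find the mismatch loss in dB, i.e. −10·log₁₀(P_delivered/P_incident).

mismatch loss ≈ 0.969 dB

Γ = (189 − j51.6)/(435 − j51.6), |Γ| = 0.447
|Γ|² = 0.2, so P_del/P_inc = 1 − |Γ|² = 0.8
ML = −10·log₁₀(1 − |Γ|²)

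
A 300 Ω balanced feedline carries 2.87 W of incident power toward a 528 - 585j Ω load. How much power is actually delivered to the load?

P_delivered ≈ 1.77 W

|Γ| = |(228 − j585)/(828 − j585)| = 0.619
|Γ|² = 0.384
P_refl = |Γ|²·P_inc = 1.1 W, P_del = (1 − |Γ|²)·P_inc = 1.77 W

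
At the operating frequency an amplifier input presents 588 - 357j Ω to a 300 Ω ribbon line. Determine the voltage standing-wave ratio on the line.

VSWR ≈ 2.84

Γ = (Z_L − Z_0)/(Z_L + Z_0) = (288 − j357)/(888 − j357)
|Γ| = 459/957 = 0.479
VSWR = (1 + |Γ|)/(1 − |Γ|) = 1.48/0.521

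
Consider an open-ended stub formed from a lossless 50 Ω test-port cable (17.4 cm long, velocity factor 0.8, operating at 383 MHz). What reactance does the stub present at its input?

X_in ≈ 8.78 Ω (inductive)

λ = v/f = 0.8·c / 383 MHz = 0.627 m
βl = 2π·l/λ = 2π × 0.278 = 100°
tan(βl) = -5.69
For an open-ended stub, Z_in = −jZ_0·cot(βl) = −jZ_0/tan(βl)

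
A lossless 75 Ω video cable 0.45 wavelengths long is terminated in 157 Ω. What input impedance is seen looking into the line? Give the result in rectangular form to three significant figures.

Z_in ≈ 119 + j56.3 Ω

βl = 2π × 0.45 = 162°
tan(βl) = tan(162°) = -0.325
Z_in = Z_0·(Z_L + jZ_0·tanβl)/(Z_0 + jZ_L·tanβl)
     = 75·(157 − j24.4)/(75 − j51)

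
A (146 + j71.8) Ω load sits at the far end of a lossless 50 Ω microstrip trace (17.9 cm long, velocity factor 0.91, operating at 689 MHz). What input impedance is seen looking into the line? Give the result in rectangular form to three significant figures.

Z_in ≈ 54.6 + j73.2 Ω

λ = v/f = 0.91·c / 689 MHz = 0.396 m
βl = 2π·l/λ = 2π × 0.452 = 163°
tan(βl) = tan(163°) = -0.313
Z_in = Z_0·(Z_L + jZ_0·tanβl)/(Z_0 + jZ_L·tanβl)
     = 50·(146 + j56.2)/(72.5 − j45.7)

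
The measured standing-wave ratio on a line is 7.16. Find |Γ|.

|Γ| ≈ 0.755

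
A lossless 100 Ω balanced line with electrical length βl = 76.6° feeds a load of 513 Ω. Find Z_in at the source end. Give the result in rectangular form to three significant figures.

tan(βl) = tan(76.6°) = 4.2
Z_in = Z_0·(Z_L + jZ_0·tanβl)/(Z_0 + jZ_L·tanβl)
     = 100·(513 + j420)/(100 + j2150)

Z_in ≈ 20.6 − j22.9 Ω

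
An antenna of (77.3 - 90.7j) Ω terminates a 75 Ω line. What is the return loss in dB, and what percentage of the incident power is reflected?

RL ≈ 5.82 dB; 26.2% of incident power reflected

Γ = (2.3 − j90.7)/(152.3 − j90.7), |Γ| = 0.512
RL = −20·log₁₀(0.512) = 5.82 dB
P_refl/P_inc = |Γ|² = 0.262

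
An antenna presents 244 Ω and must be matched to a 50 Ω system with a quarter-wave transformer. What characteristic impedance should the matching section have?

Z_qwt = √(Z_0·R_L) = √(50 × 244) = √12200

Z_qwt ≈ 110 Ω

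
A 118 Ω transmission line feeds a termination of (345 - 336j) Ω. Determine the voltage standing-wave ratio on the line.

VSWR ≈ 5.87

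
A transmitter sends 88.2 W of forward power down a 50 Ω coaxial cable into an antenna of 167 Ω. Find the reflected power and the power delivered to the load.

Γ = (167 − 50)/(167 + 50) = 0.539
|Γ|² = 0.291
P_refl = |Γ|²·P_inc = 25.6 W, P_del = (1 − |Γ|²)·P_inc = 62.6 W

P_reflected ≈ 25.6 W; P_delivered ≈ 62.6 W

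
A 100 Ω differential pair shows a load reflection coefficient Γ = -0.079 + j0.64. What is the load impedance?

Z_L ≈ 37.1 + j81.3 Ω

Z_L = Z_0·(1 + Γ)/(1 − Γ) = 100·(0.921 + j0.64)/(1.08 − j0.64)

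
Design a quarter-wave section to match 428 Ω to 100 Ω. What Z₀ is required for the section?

Z_qwt ≈ 207 Ω

Z_qwt = √(Z_0·R_L) = √(100 × 428) = √42800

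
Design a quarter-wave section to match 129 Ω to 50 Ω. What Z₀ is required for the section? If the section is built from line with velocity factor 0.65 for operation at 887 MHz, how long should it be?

Z_qwt ≈ 80.3 Ω; length ≈ 5.5 cm

Z_qwt = √(Z_0·R_L) = √(50 × 129) = √6450
λ = 0.65·c/f = 0.22 m, so l = λ/4 = 0.055 m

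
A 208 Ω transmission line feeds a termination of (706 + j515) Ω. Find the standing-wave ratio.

VSWR ≈ 5.31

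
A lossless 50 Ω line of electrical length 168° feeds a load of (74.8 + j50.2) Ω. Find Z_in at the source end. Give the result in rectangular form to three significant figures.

Z_in ≈ 49.7 + j45.6 Ω

tan(βl) = tan(168°) = -0.213
Z_in = Z_0·(Z_L + jZ_0·tanβl)/(Z_0 + jZ_L·tanβl)
     = 50·(74.8 + j39.6)/(60.7 − j15.9)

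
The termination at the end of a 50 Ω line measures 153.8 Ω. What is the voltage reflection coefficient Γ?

Γ = 0.509

Γ = (Z_L − Z_0)/(Z_L + Z_0) = (153.8 − 50)/(153.8 + 50) = 103.8/203.8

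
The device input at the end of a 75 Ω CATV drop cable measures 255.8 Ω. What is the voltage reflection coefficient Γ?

Γ = (Z_L − Z_0)/(Z_L + Z_0) = (255.8 − 75)/(255.8 + 75) = 180.8/330.8

Γ = 0.547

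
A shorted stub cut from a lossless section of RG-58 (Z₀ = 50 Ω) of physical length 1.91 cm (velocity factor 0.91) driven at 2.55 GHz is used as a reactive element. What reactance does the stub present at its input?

λ = v/f = 0.91·c / 2.55 GHz = 0.107 m
βl = 2π·l/λ = 2π × 0.178 = 64.2°
tan(βl) = 2.07
For a shorted stub, Z_in = jZ_0·tan(βl)

X_in ≈ 104 Ω (inductive)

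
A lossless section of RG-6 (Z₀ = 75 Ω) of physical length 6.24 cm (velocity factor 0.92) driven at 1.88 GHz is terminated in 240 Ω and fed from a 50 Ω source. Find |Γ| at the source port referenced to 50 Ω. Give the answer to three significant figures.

|Γ| ≈ 0.621

λ = v/f = 0.92·c / 1.88 GHz = 0.147 m
βl = 2π·l/λ = 2π × 0.425 = 153°
tan(βl) = -0.509
Z_in = Z_0·(Z_L + jZ_0·tanβl)/(Z_0 + jZ_L·tanβl) = 82.7 + j96.5 Ω
Γ_s = (Z_in − Z_s)/(Z_in + Z_s) = (32.7 + j96.5)/(133 + j96.5), |Γ_s| = 0.621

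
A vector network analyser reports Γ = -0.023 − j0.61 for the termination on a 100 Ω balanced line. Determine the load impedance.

Z_L = Z_0·(1 + Γ)/(1 − Γ) = 100·(0.977 − j0.61)/(1.02 + j0.61)

Z_L ≈ 44.2 − j86 Ω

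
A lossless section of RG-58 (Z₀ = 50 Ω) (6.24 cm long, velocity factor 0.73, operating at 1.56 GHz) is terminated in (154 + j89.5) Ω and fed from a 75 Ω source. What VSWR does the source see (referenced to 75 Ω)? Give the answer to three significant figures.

VSWR ≈ 3.64

λ = v/f = 0.73·c / 1.56 GHz = 0.14 m
βl = 2π·l/λ = 2π × 0.444 = 160°
tan(βl) = -0.364
Z_in = Z_0·(Z_L + jZ_0·tanβl)/(Z_0 + jZ_L·tanβl) = 43.8 + j72.9 Ω
Γ_s = (Z_in − Z_s)/(Z_in + Z_s) = (-31.2 + j72.9)/(119 + j72.9), |Γ_s| = 0.569
VSWR = (1 + |Γ_s|)/(1 − |Γ_s|)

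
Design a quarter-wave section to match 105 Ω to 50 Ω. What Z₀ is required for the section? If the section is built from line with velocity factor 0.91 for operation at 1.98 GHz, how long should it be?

Z_qwt = √(Z_0·R_L) = √(50 × 105) = √5250
λ = 0.91·c/f = 0.138 m, so l = λ/4 = 0.0345 m

Z_qwt ≈ 72.5 Ω; length ≈ 3.45 cm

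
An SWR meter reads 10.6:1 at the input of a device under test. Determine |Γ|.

|Γ| = (S − 1)/(S + 1) = (10.6 − 1)/(10.6 + 1) = 9.6/11.6

|Γ| ≈ 0.828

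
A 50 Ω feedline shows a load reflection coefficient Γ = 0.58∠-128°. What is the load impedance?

Z_L = Z_0·(1 + Γ)/(1 − Γ) = 50·(0.643 − j0.457)/(1.36 + j0.457)

Z_L ≈ 16.2 − j22.3 Ω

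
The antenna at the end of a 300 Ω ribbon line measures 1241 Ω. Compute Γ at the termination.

Γ = (Z_L − Z_0)/(Z_L + Z_0) = (1241 − 300)/(1241 + 300) = 941/1541

Γ = 0.611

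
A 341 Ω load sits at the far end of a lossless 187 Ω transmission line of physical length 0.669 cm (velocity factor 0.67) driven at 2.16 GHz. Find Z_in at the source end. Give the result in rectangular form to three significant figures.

λ = v/f = 0.67·c / 2.16 GHz = 0.0931 m
βl = 2π·l/λ = 2π × 0.0719 = 25.9°
tan(βl) = tan(25.9°) = 0.485
Z_in = Z_0·(Z_L + jZ_0·tanβl)/(Z_0 + jZ_L·tanβl)
     = 187·(341 + j90.7)/(187 + j165)

Z_in ≈ 236 − j118 Ω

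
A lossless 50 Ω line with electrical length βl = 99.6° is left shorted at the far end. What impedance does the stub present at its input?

tan(βl) = -5.91
For a shorted stub, Z_in = jZ_0·tan(βl)

Z_in ≈ −j296 Ω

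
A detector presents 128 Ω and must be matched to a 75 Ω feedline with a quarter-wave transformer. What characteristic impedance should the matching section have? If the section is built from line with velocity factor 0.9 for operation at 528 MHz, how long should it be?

Z_qwt = √(Z_0·R_L) = √(75 × 128) = √9600
λ = 0.9·c/f = 0.511 m, so l = λ/4 = 0.128 m

Z_qwt ≈ 98 Ω; length ≈ 12.8 cm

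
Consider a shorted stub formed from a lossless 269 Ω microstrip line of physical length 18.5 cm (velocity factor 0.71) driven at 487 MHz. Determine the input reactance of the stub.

X_in ≈ -141 Ω (capacitive)

λ = v/f = 0.71·c / 487 MHz = 0.437 m
βl = 2π·l/λ = 2π × 0.423 = 152°
tan(βl) = -0.526
For a shorted stub, Z_in = jZ_0·tan(βl)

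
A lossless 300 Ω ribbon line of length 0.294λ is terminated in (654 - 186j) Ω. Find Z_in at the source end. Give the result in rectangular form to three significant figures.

Z_in ≈ 145 + j108 Ω

βl = 2π × 0.294 = 106°
tan(βl) = tan(106°) = -3.52
Z_in = Z_0·(Z_L + jZ_0·tanβl)/(Z_0 + jZ_L·tanβl)
     = 300·(654 − j1240)/(-356 − j2310)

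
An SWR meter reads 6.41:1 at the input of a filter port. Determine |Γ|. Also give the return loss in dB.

|Γ| ≈ 0.73; return loss ≈ 2.73 dB

|Γ| = (S − 1)/(S + 1) = (6.41 − 1)/(6.41 + 1) = 5.41/7.41
RL = −20·log₁₀|Γ| = −20·log₁₀(0.73)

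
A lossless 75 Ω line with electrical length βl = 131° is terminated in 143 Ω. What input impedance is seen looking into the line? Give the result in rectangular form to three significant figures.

tan(βl) = tan(131°) = -1.15
Z_in = Z_0·(Z_L + jZ_0·tanβl)/(Z_0 + jZ_L·tanβl)
     = 75·(143 − j86.3)/(75 − j165)

Z_in ≈ 57.2 + j39.1 Ω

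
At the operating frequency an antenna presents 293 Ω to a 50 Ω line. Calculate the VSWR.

VSWR ≈ 5.86

For a purely resistive load, VSWR = R_L/Z_0 or Z_0/R_L (whichever > 1) = 293/50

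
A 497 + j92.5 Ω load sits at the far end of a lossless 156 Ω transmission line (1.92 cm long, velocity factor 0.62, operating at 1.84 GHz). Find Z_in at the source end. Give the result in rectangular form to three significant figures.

Z_in ≈ 56.4 − j65.3 Ω

λ = v/f = 0.62·c / 1.84 GHz = 0.101 m
βl = 2π·l/λ = 2π × 0.19 = 68.4°
tan(βl) = tan(68.4°) = 2.52
Z_in = Z_0·(Z_L + jZ_0·tanβl)/(Z_0 + jZ_L·tanβl)
     = 156·(497 + j486)/(-77.4 + j1250)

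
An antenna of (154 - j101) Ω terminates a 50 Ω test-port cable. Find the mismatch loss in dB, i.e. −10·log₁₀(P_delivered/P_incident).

mismatch loss ≈ 2.26 dB

Γ = (104 − j101)/(204 − j101), |Γ| = 0.637
|Γ|² = 0.406, so P_del/P_inc = 1 − |Γ|² = 0.594
ML = −10·log₁₀(1 − |Γ|²)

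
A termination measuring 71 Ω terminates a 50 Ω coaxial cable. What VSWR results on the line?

Γ = (71 − 50)/(71 + 50) = 0.174
VSWR = (1 + 0.174)/(1 − 0.174)

VSWR ≈ 1.42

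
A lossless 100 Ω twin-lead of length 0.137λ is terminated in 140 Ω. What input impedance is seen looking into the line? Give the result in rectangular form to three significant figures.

βl = 2π × 0.137 = 49.3°
tan(βl) = tan(49.3°) = 1.16
Z_in = Z_0·(Z_L + jZ_0·tanβl)/(Z_0 + jZ_L·tanβl)
     = 100·(140 + j116)/(100 + j163)

Z_in ≈ 90.2 − j30.6 Ω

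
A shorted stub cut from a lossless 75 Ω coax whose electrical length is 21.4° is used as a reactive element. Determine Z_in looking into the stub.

tan(βl) = 0.392
For a shorted stub, Z_in = jZ_0·tan(βl)

Z_in ≈ +j29.4 Ω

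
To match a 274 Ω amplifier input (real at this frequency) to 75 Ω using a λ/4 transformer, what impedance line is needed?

Z_qwt ≈ 143 Ω

Z_qwt = √(Z_0·R_L) = √(75 × 274) = √20550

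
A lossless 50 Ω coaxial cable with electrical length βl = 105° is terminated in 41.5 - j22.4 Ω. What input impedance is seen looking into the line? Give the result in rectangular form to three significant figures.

Z_in ≈ 61.7 + j26.8 Ω

tan(βl) = tan(105°) = -3.73
Z_in = Z_0·(Z_L + jZ_0·tanβl)/(Z_0 + jZ_L·tanβl)
     = 50·(41.5 − j209)/(-33.6 − j155)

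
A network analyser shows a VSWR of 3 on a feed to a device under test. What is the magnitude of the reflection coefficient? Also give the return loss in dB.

|Γ| = (S − 1)/(S + 1) = (3 − 1)/(3 + 1) = 2/4
RL = −20·log₁₀|Γ| = −20·log₁₀(0.5)

|Γ| ≈ 0.5; return loss ≈ 6.02 dB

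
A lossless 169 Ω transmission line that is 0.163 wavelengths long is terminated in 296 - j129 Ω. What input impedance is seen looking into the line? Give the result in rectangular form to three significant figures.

βl = 2π × 0.163 = 58.7°
tan(βl) = tan(58.7°) = 1.64
Z_in = Z_0·(Z_L + jZ_0·tanβl)/(Z_0 + jZ_L·tanβl)
     = 169·(296 + j149)/(381 + j486)

Z_in ≈ 81.9 − j38.7 Ω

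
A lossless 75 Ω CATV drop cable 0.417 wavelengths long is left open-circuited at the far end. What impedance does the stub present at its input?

Z_in ≈ +j131 Ω

βl = 2π × 0.417 = 150°
tan(βl) = -0.575
For an open-circuited stub, Z_in = −jZ_0·cot(βl) = −jZ_0/tan(βl)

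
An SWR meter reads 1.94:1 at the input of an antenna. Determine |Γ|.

|Γ| = (S − 1)/(S + 1) = (1.94 − 1)/(1.94 + 1) = 0.94/2.94

|Γ| ≈ 0.32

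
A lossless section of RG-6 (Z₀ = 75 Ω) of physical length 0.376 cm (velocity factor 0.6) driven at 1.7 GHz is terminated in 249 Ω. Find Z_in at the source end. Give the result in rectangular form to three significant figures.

λ = v/f = 0.6·c / 1.7 GHz = 0.106 m
βl = 2π·l/λ = 2π × 0.0355 = 12.8°
tan(βl) = tan(12.8°) = 0.227
Z_in = Z_0·(Z_L + jZ_0·tanβl)/(Z_0 + jZ_L·tanβl)
     = 75·(249 + j17)/(75 + j56.5)

Z_in ≈ 167 − j109 Ω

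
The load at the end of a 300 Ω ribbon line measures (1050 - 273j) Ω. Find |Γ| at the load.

Γ = (Z_L − Z_0)/(Z_L + Z_0) = (750 − j273)/(1350 − j273)
|Γ| = 798/1380

|Γ| ≈ 0.579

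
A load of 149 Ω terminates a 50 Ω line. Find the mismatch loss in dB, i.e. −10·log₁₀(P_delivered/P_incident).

mismatch loss ≈ 1.23 dB

Γ = (149 − 50)/(149 + 50) = 0.497
|Γ|² = 0.247, so P_del/P_inc = 1 − |Γ|² = 0.753
ML = −10·log₁₀(1 − |Γ|²)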